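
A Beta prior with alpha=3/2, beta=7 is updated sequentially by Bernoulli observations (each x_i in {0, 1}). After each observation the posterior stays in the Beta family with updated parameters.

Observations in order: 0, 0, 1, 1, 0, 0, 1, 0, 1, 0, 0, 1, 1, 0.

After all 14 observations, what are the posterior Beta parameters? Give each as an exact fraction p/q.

obs 1: x=0 → posterior Beta(3/2, 8)
obs 2: x=0 → posterior Beta(3/2, 9)
obs 3: x=1 → posterior Beta(5/2, 9)
obs 4: x=1 → posterior Beta(7/2, 9)
obs 5: x=0 → posterior Beta(7/2, 10)
obs 6: x=0 → posterior Beta(7/2, 11)
obs 7: x=1 → posterior Beta(9/2, 11)
obs 8: x=0 → posterior Beta(9/2, 12)
obs 9: x=1 → posterior Beta(11/2, 12)
obs 10: x=0 → posterior Beta(11/2, 13)
obs 11: x=0 → posterior Beta(11/2, 14)
obs 12: x=1 → posterior Beta(13/2, 14)
obs 13: x=1 → posterior Beta(15/2, 14)
obs 14: x=0 → posterior Beta(15/2, 15)

alpha=15/2, beta=15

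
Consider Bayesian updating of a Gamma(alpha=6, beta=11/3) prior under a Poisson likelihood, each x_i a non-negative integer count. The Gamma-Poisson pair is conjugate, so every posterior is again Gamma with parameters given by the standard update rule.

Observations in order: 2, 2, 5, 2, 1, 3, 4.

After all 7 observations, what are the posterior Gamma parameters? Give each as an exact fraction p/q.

obs 1: x=2 → posterior Gamma(8, 14/3)
obs 2: x=2 → posterior Gamma(10, 17/3)
obs 3: x=5 → posterior Gamma(15, 20/3)
obs 4: x=2 → posterior Gamma(17, 23/3)
obs 5: x=1 → posterior Gamma(18, 26/3)
obs 6: x=3 → posterior Gamma(21, 29/3)
obs 7: x=4 → posterior Gamma(25, 32/3)

alpha=25, beta=32/3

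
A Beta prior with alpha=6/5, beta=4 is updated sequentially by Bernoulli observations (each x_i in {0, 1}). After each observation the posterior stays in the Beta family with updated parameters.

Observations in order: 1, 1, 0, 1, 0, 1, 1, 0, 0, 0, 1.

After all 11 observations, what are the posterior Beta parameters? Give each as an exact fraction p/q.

alpha=36/5, beta=9

obs 1: x=1 → posterior Beta(11/5, 4)
obs 2: x=1 → posterior Beta(16/5, 4)
obs 3: x=0 → posterior Beta(16/5, 5)
obs 4: x=1 → posterior Beta(21/5, 5)
obs 5: x=0 → posterior Beta(21/5, 6)
obs 6: x=1 → posterior Beta(26/5, 6)
obs 7: x=1 → posterior Beta(31/5, 6)
obs 8: x=0 → posterior Beta(31/5, 7)
obs 9: x=0 → posterior Beta(31/5, 8)
obs 10: x=0 → posterior Beta(31/5, 9)
obs 11: x=1 → posterior Beta(36/5, 9)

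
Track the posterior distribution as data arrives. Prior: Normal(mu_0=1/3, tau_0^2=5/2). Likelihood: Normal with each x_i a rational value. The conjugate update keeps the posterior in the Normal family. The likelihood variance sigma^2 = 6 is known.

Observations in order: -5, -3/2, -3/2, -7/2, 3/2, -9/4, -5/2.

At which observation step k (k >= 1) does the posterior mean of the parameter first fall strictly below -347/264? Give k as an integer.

obs 1: x=-5 → posterior Normal(-21/17, 30/17)
obs 2: x=-3/2 → posterior Normal(-57/44, 15/11)
obs 3: x=-3/2 → posterior Normal(-4/3, 10/9)
obs 4: x=-7/2 → posterior Normal(-107/64, 15/16)
obs 5: x=3/2 → posterior Normal(-46/37, 30/37)
obs 6: x=-9/4 → posterior Normal(-229/168, 5/7)
obs 7: x=-5/2 → posterior Normal(-279/188, 30/47)

k = 3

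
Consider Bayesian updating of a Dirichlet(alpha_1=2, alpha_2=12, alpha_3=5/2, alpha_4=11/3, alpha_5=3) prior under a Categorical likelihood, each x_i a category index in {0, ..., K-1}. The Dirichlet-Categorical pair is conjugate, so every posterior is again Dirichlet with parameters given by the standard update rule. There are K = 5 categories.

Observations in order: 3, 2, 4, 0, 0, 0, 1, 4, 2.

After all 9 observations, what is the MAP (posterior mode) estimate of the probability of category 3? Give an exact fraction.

obs 1: x=3 → posterior Dirichlet(2, 12, 5/2, 14/3, 3)
obs 2: x=2 → posterior Dirichlet(2, 12, 7/2, 14/3, 3)
obs 3: x=4 → posterior Dirichlet(2, 12, 7/2, 14/3, 4)
obs 4: x=0 → posterior Dirichlet(3, 12, 7/2, 14/3, 4)
obs 5: x=0 → posterior Dirichlet(4, 12, 7/2, 14/3, 4)
obs 6: x=0 → posterior Dirichlet(5, 12, 7/2, 14/3, 4)
obs 7: x=1 → posterior Dirichlet(5, 13, 7/2, 14/3, 4)
obs 8: x=4 → posterior Dirichlet(5, 13, 7/2, 14/3, 5)
obs 9: x=2 → posterior Dirichlet(5, 13, 9/2, 14/3, 5)

22/163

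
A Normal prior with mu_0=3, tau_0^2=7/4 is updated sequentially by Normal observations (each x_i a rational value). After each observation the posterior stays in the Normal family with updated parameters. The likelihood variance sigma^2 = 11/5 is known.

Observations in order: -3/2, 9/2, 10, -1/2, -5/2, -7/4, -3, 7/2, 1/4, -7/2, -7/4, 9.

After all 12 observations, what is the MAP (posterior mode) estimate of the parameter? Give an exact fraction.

2313/1856

obs 1: x=-3/2 → posterior Normal(159/158, 77/79)
obs 2: x=9/2 → posterior Normal(79/38, 77/114)
obs 3: x=10 → posterior Normal(587/149, 77/149)
obs 4: x=-1/2 → posterior Normal(1139/368, 77/184)
obs 5: x=-5/2 → posterior Normal(482/219, 77/219)
obs 6: x=-7/4 → posterior Normal(1683/1016, 77/254)
obs 7: x=-3 → posterior Normal(1263/1156, 77/289)
obs 8: x=7/2 → posterior Normal(1753/1296, 77/324)
obs 9: x=1/4 → posterior Normal(447/359, 77/359)
obs 10: x=-7/2 → posterior Normal(649/788, 77/394)
obs 11: x=-7/4 → posterior Normal(27/44, 7/39)
obs 12: x=9 → posterior Normal(2313/1856, 77/464)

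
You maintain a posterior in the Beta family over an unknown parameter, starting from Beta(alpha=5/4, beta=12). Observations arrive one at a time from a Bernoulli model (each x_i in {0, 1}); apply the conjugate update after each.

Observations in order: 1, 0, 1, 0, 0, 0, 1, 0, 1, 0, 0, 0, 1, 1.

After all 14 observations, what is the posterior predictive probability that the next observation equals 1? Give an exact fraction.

obs 1: x=1 → posterior Beta(9/4, 12)
obs 2: x=0 → posterior Beta(9/4, 13)
obs 3: x=1 → posterior Beta(13/4, 13)
obs 4: x=0 → posterior Beta(13/4, 14)
obs 5: x=0 → posterior Beta(13/4, 15)
obs 6: x=0 → posterior Beta(13/4, 16)
obs 7: x=1 → posterior Beta(17/4, 16)
obs 8: x=0 → posterior Beta(17/4, 17)
obs 9: x=1 → posterior Beta(21/4, 17)
obs 10: x=0 → posterior Beta(21/4, 18)
obs 11: x=0 → posterior Beta(21/4, 19)
obs 12: x=0 → posterior Beta(21/4, 20)
obs 13: x=1 → posterior Beta(25/4, 20)
obs 14: x=1 → posterior Beta(29/4, 20)

29/109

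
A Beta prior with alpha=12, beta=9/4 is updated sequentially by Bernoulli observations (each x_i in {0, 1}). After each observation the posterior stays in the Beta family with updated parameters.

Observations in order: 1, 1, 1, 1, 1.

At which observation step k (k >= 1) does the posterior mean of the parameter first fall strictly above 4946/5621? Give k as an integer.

k = 5

obs 1: x=1 → posterior Beta(13, 9/4)
obs 2: x=1 → posterior Beta(14, 9/4)
obs 3: x=1 → posterior Beta(15, 9/4)
obs 4: x=1 → posterior Beta(16, 9/4)
obs 5: x=1 → posterior Beta(17, 9/4)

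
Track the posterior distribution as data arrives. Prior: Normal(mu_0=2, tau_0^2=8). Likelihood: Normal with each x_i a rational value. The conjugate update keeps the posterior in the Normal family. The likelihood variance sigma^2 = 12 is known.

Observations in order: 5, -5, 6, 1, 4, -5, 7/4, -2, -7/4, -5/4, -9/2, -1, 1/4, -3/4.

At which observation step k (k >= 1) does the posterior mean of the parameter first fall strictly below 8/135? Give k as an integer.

k = 12

obs 1: x=5 → posterior Normal(16/5, 24/5)
obs 2: x=-5 → posterior Normal(6/7, 24/7)
obs 3: x=6 → posterior Normal(2, 8/3)
obs 4: x=1 → posterior Normal(20/11, 24/11)
obs 5: x=4 → posterior Normal(28/13, 24/13)
obs 6: x=-5 → posterior Normal(6/5, 8/5)
obs 7: x=7/4 → posterior Normal(43/34, 24/17)
obs 8: x=-2 → posterior Normal(35/38, 24/19)
obs 9: x=-7/4 → posterior Normal(2/3, 8/7)
obs 10: x=-5/4 → posterior Normal(1/2, 24/23)
obs 11: x=-9/2 → posterior Normal(1/10, 24/25)
obs 12: x=-1 → posterior Normal(1/54, 8/9)
obs 13: x=1/4 → posterior Normal(1/29, 24/29)
obs 14: x=-3/4 → posterior Normal(-1/62, 24/31)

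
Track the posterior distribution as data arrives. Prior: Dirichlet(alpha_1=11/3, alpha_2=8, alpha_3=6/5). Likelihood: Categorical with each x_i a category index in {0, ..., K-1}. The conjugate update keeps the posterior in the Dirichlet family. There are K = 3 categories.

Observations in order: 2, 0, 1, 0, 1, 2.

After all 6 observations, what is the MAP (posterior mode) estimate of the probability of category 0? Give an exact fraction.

5/17

obs 1: x=2 → posterior Dirichlet(11/3, 8, 11/5)
obs 2: x=0 → posterior Dirichlet(14/3, 8, 11/5)
obs 3: x=1 → posterior Dirichlet(14/3, 9, 11/5)
obs 4: x=0 → posterior Dirichlet(17/3, 9, 11/5)
obs 5: x=1 → posterior Dirichlet(17/3, 10, 11/5)
obs 6: x=2 → posterior Dirichlet(17/3, 10, 16/5)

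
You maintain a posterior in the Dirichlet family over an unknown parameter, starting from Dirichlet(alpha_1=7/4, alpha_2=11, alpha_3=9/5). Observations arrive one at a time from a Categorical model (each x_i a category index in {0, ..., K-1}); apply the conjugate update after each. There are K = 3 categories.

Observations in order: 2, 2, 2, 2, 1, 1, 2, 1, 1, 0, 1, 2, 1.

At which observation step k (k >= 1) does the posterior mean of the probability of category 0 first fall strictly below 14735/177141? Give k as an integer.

obs 1: x=2 → posterior Dirichlet(7/4, 11, 14/5)
obs 2: x=2 → posterior Dirichlet(7/4, 11, 19/5)
obs 3: x=2 → posterior Dirichlet(7/4, 11, 24/5)
obs 4: x=2 → posterior Dirichlet(7/4, 11, 29/5)
obs 5: x=1 → posterior Dirichlet(7/4, 12, 29/5)
obs 6: x=1 → posterior Dirichlet(7/4, 13, 29/5)
obs 7: x=2 → posterior Dirichlet(7/4, 13, 34/5)
obs 8: x=1 → posterior Dirichlet(7/4, 14, 34/5)
obs 9: x=1 → posterior Dirichlet(7/4, 15, 34/5)
obs 10: x=0 → posterior Dirichlet(11/4, 15, 34/5)
obs 11: x=1 → posterior Dirichlet(11/4, 16, 34/5)
obs 12: x=2 → posterior Dirichlet(11/4, 16, 39/5)
obs 13: x=1 → posterior Dirichlet(11/4, 17, 39/5)

k = 7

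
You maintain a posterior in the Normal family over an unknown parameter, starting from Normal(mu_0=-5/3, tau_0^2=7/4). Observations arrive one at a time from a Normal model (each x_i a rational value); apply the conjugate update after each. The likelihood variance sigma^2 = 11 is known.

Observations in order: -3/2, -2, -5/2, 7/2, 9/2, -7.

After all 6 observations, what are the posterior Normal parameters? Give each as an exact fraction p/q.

mu_0=-325/258, tau_0^2=77/86

obs 1: x=-3/2 → posterior Normal(-503/306, 77/51)
obs 2: x=-2 → posterior Normal(-587/348, 77/58)
obs 3: x=-5/2 → posterior Normal(-346/195, 77/65)
obs 4: x=7/2 → posterior Normal(-545/432, 77/72)
obs 5: x=9/2 → posterior Normal(-178/237, 77/79)
obs 6: x=-7 → posterior Normal(-325/258, 77/86)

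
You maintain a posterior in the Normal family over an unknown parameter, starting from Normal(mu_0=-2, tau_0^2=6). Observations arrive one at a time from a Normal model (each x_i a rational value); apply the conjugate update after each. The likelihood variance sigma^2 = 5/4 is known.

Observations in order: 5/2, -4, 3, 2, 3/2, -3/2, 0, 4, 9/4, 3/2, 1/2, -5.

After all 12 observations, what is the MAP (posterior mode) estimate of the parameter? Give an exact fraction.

obs 1: x=5/2 → posterior Normal(50/29, 30/29)
obs 2: x=-4 → posterior Normal(-46/53, 30/53)
obs 3: x=3 → posterior Normal(26/77, 30/77)
obs 4: x=2 → posterior Normal(74/101, 30/101)
obs 5: x=3/2 → posterior Normal(22/25, 6/25)
obs 6: x=-3/2 → posterior Normal(74/149, 30/149)
obs 7: x=0 → posterior Normal(74/173, 30/173)
obs 8: x=4 → posterior Normal(170/197, 30/197)
obs 9: x=9/4 → posterior Normal(224/221, 30/221)
obs 10: x=3/2 → posterior Normal(52/49, 6/49)
obs 11: x=1/2 → posterior Normal(272/269, 30/269)
obs 12: x=-5 → posterior Normal(152/293, 30/293)

152/293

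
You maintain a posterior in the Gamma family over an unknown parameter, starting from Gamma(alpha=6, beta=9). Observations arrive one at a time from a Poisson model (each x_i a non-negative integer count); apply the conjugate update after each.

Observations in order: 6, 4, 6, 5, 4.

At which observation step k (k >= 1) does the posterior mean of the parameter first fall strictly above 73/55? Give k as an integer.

obs 1: x=6 → posterior Gamma(12, 10)
obs 2: x=4 → posterior Gamma(16, 11)
obs 3: x=6 → posterior Gamma(22, 12)
obs 4: x=5 → posterior Gamma(27, 13)
obs 5: x=4 → posterior Gamma(31, 14)

k = 2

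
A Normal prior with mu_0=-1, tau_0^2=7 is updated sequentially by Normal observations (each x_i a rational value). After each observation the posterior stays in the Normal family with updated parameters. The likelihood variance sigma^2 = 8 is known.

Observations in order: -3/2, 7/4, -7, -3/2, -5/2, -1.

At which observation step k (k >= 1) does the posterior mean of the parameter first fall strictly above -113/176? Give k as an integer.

k = 2

obs 1: x=-3/2 → posterior Normal(-37/30, 56/15)
obs 2: x=7/4 → posterior Normal(-25/88, 28/11)
obs 3: x=-7 → posterior Normal(-221/116, 56/29)
obs 4: x=-3/2 → posterior Normal(-263/144, 14/9)
obs 5: x=-5/2 → posterior Normal(-333/172, 56/43)
obs 6: x=-1 → posterior Normal(-361/200, 28/25)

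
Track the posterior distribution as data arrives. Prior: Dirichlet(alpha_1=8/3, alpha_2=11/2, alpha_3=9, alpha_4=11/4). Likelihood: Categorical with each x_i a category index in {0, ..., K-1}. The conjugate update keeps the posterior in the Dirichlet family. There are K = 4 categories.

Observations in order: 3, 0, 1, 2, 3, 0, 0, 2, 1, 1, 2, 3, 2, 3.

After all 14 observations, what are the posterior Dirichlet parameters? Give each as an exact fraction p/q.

obs 1: x=3 → posterior Dirichlet(8/3, 11/2, 9, 15/4)
obs 2: x=0 → posterior Dirichlet(11/3, 11/2, 9, 15/4)
obs 3: x=1 → posterior Dirichlet(11/3, 13/2, 9, 15/4)
obs 4: x=2 → posterior Dirichlet(11/3, 13/2, 10, 15/4)
obs 5: x=3 → posterior Dirichlet(11/3, 13/2, 10, 19/4)
obs 6: x=0 → posterior Dirichlet(14/3, 13/2, 10, 19/4)
obs 7: x=0 → posterior Dirichlet(17/3, 13/2, 10, 19/4)
obs 8: x=2 → posterior Dirichlet(17/3, 13/2, 11, 19/4)
obs 9: x=1 → posterior Dirichlet(17/3, 15/2, 11, 19/4)
obs 10: x=1 → posterior Dirichlet(17/3, 17/2, 11, 19/4)
obs 11: x=2 → posterior Dirichlet(17/3, 17/2, 12, 19/4)
obs 12: x=3 → posterior Dirichlet(17/3, 17/2, 12, 23/4)
obs 13: x=2 → posterior Dirichlet(17/3, 17/2, 13, 23/4)
obs 14: x=3 → posterior Dirichlet(17/3, 17/2, 13, 27/4)

alpha_1=17/3, alpha_2=17/2, alpha_3=13, alpha_4=27/4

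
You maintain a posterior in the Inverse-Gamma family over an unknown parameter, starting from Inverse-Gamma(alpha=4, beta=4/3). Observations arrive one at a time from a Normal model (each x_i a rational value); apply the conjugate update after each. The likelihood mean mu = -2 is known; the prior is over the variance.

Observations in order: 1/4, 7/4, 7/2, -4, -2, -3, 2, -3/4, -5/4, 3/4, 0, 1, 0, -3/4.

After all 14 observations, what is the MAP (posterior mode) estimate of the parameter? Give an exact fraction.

2431/576

obs 1: x=1/4 → posterior Inverse-Gamma(9/2, 371/96)
obs 2: x=7/4 → posterior Inverse-Gamma(5, 523/48)
obs 3: x=7/2 → posterior Inverse-Gamma(11/2, 1249/48)
obs 4: x=-4 → posterior Inverse-Gamma(6, 1345/48)
obs 5: x=-2 → posterior Inverse-Gamma(13/2, 1345/48)
obs 6: x=-3 → posterior Inverse-Gamma(7, 1369/48)
obs 7: x=2 → posterior Inverse-Gamma(15/2, 1753/48)
obs 8: x=-3/4 → posterior Inverse-Gamma(8, 3581/96)
obs 9: x=-5/4 → posterior Inverse-Gamma(17/2, 451/12)
obs 10: x=3/4 → posterior Inverse-Gamma(9, 3971/96)
obs 11: x=0 → posterior Inverse-Gamma(19/2, 4163/96)
obs 12: x=1 → posterior Inverse-Gamma(10, 4595/96)
obs 13: x=0 → posterior Inverse-Gamma(21/2, 4787/96)
obs 14: x=-3/4 → posterior Inverse-Gamma(11, 2431/48)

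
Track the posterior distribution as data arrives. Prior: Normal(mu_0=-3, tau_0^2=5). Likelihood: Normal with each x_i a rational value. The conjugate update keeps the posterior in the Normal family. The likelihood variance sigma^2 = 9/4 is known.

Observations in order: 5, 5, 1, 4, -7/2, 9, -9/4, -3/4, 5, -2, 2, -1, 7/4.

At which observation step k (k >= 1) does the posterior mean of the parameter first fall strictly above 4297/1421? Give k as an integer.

obs 1: x=5 → posterior Normal(73/29, 45/29)
obs 2: x=5 → posterior Normal(173/49, 45/49)
obs 3: x=1 → posterior Normal(193/69, 15/23)
obs 4: x=4 → posterior Normal(273/89, 45/89)
obs 5: x=-7/2 → posterior Normal(203/109, 45/109)
obs 6: x=9 → posterior Normal(383/129, 15/43)
obs 7: x=-9/4 → posterior Normal(338/149, 45/149)
obs 8: x=-3/4 → posterior Normal(323/169, 45/169)
obs 9: x=5 → posterior Normal(47/21, 5/21)
obs 10: x=-2 → posterior Normal(383/209, 45/209)
obs 11: x=2 → posterior Normal(423/229, 45/229)
obs 12: x=-1 → posterior Normal(403/249, 15/83)
obs 13: x=7/4 → posterior Normal(438/269, 45/269)

k = 2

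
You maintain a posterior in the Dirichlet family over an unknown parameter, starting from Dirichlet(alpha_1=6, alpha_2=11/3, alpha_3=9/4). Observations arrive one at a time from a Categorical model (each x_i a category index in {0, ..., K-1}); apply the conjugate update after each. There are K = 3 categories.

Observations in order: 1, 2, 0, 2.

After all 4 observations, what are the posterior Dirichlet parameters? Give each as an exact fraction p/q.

alpha_1=7, alpha_2=14/3, alpha_3=17/4

obs 1: x=1 → posterior Dirichlet(6, 14/3, 9/4)
obs 2: x=2 → posterior Dirichlet(6, 14/3, 13/4)
obs 3: x=0 → posterior Dirichlet(7, 14/3, 13/4)
obs 4: x=2 → posterior Dirichlet(7, 14/3, 17/4)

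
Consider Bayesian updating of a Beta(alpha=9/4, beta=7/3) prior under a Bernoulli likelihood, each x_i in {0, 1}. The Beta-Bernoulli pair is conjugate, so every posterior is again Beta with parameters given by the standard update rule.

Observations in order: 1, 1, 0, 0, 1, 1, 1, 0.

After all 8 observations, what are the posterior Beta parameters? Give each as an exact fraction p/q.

alpha=29/4, beta=16/3

obs 1: x=1 → posterior Beta(13/4, 7/3)
obs 2: x=1 → posterior Beta(17/4, 7/3)
obs 3: x=0 → posterior Beta(17/4, 10/3)
obs 4: x=0 → posterior Beta(17/4, 13/3)
obs 5: x=1 → posterior Beta(21/4, 13/3)
obs 6: x=1 → posterior Beta(25/4, 13/3)
obs 7: x=1 → posterior Beta(29/4, 13/3)
obs 8: x=0 → posterior Beta(29/4, 16/3)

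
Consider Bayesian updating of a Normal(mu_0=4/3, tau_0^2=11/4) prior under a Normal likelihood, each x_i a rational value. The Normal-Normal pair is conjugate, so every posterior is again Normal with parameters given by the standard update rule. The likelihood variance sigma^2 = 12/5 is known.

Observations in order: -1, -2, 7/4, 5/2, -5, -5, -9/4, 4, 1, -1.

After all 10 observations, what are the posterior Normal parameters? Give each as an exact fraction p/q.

mu_0=-321/598, tau_0^2=66/299

obs 1: x=-1 → posterior Normal(9/103, 132/103)
obs 2: x=-2 → posterior Normal(-101/158, 66/79)
obs 3: x=7/4 → posterior Normal(-19/852, 44/71)
obs 4: x=5/2 → posterior Normal(531/1072, 33/67)
obs 5: x=-5 → posterior Normal(-569/1292, 132/323)
obs 6: x=-5 → posterior Normal(-1669/1512, 22/63)
obs 7: x=-9/4 → posterior Normal(-541/433, 132/433)
obs 8: x=4 → posterior Normal(-321/488, 33/122)
obs 9: x=1 → posterior Normal(-266/543, 44/181)
obs 10: x=-1 → posterior Normal(-321/598, 66/299)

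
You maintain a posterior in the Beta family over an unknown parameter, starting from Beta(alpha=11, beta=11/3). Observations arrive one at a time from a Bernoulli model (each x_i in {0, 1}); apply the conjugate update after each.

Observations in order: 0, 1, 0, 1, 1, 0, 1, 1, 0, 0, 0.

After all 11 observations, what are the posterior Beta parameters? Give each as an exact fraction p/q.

obs 1: x=0 → posterior Beta(11, 14/3)
obs 2: x=1 → posterior Beta(12, 14/3)
obs 3: x=0 → posterior Beta(12, 17/3)
obs 4: x=1 → posterior Beta(13, 17/3)
obs 5: x=1 → posterior Beta(14, 17/3)
obs 6: x=0 → posterior Beta(14, 20/3)
obs 7: x=1 → posterior Beta(15, 20/3)
obs 8: x=1 → posterior Beta(16, 20/3)
obs 9: x=0 → posterior Beta(16, 23/3)
obs 10: x=0 → posterior Beta(16, 26/3)
obs 11: x=0 → posterior Beta(16, 29/3)

alpha=16, beta=29/3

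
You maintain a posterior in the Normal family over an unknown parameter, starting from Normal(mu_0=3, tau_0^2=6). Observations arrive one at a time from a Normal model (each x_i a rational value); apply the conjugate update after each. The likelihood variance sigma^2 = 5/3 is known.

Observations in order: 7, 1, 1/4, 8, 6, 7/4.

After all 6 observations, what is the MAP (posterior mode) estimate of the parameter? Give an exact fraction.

obs 1: x=7 → posterior Normal(141/23, 30/23)
obs 2: x=1 → posterior Normal(159/41, 30/41)
obs 3: x=1/4 → posterior Normal(327/118, 30/59)
obs 4: x=8 → posterior Normal(615/154, 30/77)
obs 5: x=6 → posterior Normal(831/190, 6/19)
obs 6: x=7/4 → posterior Normal(447/113, 30/113)

447/113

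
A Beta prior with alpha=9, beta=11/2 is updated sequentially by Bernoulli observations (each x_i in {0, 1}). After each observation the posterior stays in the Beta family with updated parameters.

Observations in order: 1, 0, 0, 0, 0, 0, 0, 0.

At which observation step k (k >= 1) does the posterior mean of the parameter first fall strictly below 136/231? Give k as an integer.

obs 1: x=1 → posterior Beta(10, 11/2)
obs 2: x=0 → posterior Beta(10, 13/2)
obs 3: x=0 → posterior Beta(10, 15/2)
obs 4: x=0 → posterior Beta(10, 17/2)
obs 5: x=0 → posterior Beta(10, 19/2)
obs 6: x=0 → posterior Beta(10, 21/2)
obs 7: x=0 → posterior Beta(10, 23/2)
obs 8: x=0 → posterior Beta(10, 25/2)

k = 3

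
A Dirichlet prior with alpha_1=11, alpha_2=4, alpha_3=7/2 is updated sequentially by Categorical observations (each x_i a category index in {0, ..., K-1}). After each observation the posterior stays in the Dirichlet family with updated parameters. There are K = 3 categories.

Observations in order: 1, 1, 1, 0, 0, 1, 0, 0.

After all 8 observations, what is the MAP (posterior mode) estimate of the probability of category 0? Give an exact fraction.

obs 1: x=1 → posterior Dirichlet(11, 5, 7/2)
obs 2: x=1 → posterior Dirichlet(11, 6, 7/2)
obs 3: x=1 → posterior Dirichlet(11, 7, 7/2)
obs 4: x=0 → posterior Dirichlet(12, 7, 7/2)
obs 5: x=0 → posterior Dirichlet(13, 7, 7/2)
obs 6: x=1 → posterior Dirichlet(13, 8, 7/2)
obs 7: x=0 → posterior Dirichlet(14, 8, 7/2)
obs 8: x=0 → posterior Dirichlet(15, 8, 7/2)

28/47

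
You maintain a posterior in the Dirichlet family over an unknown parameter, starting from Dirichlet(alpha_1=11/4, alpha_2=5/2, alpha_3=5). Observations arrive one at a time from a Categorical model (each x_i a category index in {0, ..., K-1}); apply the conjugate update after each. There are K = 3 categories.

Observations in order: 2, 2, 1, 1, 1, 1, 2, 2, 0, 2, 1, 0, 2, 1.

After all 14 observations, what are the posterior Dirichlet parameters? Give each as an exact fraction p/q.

alpha_1=19/4, alpha_2=17/2, alpha_3=11

obs 1: x=2 → posterior Dirichlet(11/4, 5/2, 6)
obs 2: x=2 → posterior Dirichlet(11/4, 5/2, 7)
obs 3: x=1 → posterior Dirichlet(11/4, 7/2, 7)
obs 4: x=1 → posterior Dirichlet(11/4, 9/2, 7)
obs 5: x=1 → posterior Dirichlet(11/4, 11/2, 7)
obs 6: x=1 → posterior Dirichlet(11/4, 13/2, 7)
obs 7: x=2 → posterior Dirichlet(11/4, 13/2, 8)
obs 8: x=2 → posterior Dirichlet(11/4, 13/2, 9)
obs 9: x=0 → posterior Dirichlet(15/4, 13/2, 9)
obs 10: x=2 → posterior Dirichlet(15/4, 13/2, 10)
obs 11: x=1 → posterior Dirichlet(15/4, 15/2, 10)
obs 12: x=0 → posterior Dirichlet(19/4, 15/2, 10)
obs 13: x=2 → posterior Dirichlet(19/4, 15/2, 11)
obs 14: x=1 → posterior Dirichlet(19/4, 17/2, 11)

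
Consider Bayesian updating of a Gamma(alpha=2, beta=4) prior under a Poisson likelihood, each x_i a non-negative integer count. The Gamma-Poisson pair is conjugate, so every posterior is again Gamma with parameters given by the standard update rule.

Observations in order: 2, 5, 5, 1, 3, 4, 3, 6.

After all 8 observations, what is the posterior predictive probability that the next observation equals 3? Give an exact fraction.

15541502017098528759969033480598192128/74829695578286078013428929473144712489

obs 1: x=2 → posterior Gamma(4, 5)
obs 2: x=5 → posterior Gamma(9, 6)
obs 3: x=5 → posterior Gamma(14, 7)
obs 4: x=1 → posterior Gamma(15, 8)
obs 5: x=3 → posterior Gamma(18, 9)
obs 6: x=4 → posterior Gamma(22, 10)
obs 7: x=3 → posterior Gamma(25, 11)
obs 8: x=6 → posterior Gamma(31, 12)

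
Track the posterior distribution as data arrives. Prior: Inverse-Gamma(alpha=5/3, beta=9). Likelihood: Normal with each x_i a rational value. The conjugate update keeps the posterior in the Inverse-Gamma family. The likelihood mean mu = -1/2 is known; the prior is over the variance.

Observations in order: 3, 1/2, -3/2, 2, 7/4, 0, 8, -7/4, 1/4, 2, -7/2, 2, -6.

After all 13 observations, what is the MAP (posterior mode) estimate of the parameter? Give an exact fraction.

obs 1: x=3 → posterior Inverse-Gamma(13/6, 121/8)
obs 2: x=1/2 → posterior Inverse-Gamma(8/3, 125/8)
obs 3: x=-3/2 → posterior Inverse-Gamma(19/6, 129/8)
obs 4: x=2 → posterior Inverse-Gamma(11/3, 77/4)
obs 5: x=7/4 → posterior Inverse-Gamma(25/6, 697/32)
obs 6: x=0 → posterior Inverse-Gamma(14/3, 701/32)
obs 7: x=8 → posterior Inverse-Gamma(31/6, 1857/32)
obs 8: x=-7/4 → posterior Inverse-Gamma(17/3, 941/16)
obs 9: x=1/4 → posterior Inverse-Gamma(37/6, 1891/32)
obs 10: x=2 → posterior Inverse-Gamma(20/3, 1991/32)
obs 11: x=-7/2 → posterior Inverse-Gamma(43/6, 2135/32)
obs 12: x=2 → posterior Inverse-Gamma(23/3, 2235/32)
obs 13: x=-6 → posterior Inverse-Gamma(49/6, 2719/32)

8157/880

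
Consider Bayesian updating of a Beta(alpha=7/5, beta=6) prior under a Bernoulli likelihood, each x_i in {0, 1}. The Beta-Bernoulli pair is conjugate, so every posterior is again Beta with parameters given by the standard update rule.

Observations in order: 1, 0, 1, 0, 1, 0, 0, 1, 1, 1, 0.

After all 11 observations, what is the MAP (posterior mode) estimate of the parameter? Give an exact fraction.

16/41

obs 1: x=1 → posterior Beta(12/5, 6)
obs 2: x=0 → posterior Beta(12/5, 7)
obs 3: x=1 → posterior Beta(17/5, 7)
obs 4: x=0 → posterior Beta(17/5, 8)
obs 5: x=1 → posterior Beta(22/5, 8)
obs 6: x=0 → posterior Beta(22/5, 9)
obs 7: x=0 → posterior Beta(22/5, 10)
obs 8: x=1 → posterior Beta(27/5, 10)
obs 9: x=1 → posterior Beta(32/5, 10)
obs 10: x=1 → posterior Beta(37/5, 10)
obs 11: x=0 → posterior Beta(37/5, 11)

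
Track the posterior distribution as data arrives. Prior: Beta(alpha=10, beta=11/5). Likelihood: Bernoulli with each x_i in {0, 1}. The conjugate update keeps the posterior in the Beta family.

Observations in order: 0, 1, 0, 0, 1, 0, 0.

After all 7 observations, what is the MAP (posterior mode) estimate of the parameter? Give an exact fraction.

55/86

obs 1: x=0 → posterior Beta(10, 16/5)
obs 2: x=1 → posterior Beta(11, 16/5)
obs 3: x=0 → posterior Beta(11, 21/5)
obs 4: x=0 → posterior Beta(11, 26/5)
obs 5: x=1 → posterior Beta(12, 26/5)
obs 6: x=0 → posterior Beta(12, 31/5)
obs 7: x=0 → posterior Beta(12, 36/5)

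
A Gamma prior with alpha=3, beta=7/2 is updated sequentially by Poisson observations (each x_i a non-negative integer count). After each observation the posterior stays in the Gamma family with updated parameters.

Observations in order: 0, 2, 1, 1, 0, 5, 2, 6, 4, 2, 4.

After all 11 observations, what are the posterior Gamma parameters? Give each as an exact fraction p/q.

obs 1: x=0 → posterior Gamma(3, 9/2)
obs 2: x=2 → posterior Gamma(5, 11/2)
obs 3: x=1 → posterior Gamma(6, 13/2)
obs 4: x=1 → posterior Gamma(7, 15/2)
obs 5: x=0 → posterior Gamma(7, 17/2)
obs 6: x=5 → posterior Gamma(12, 19/2)
obs 7: x=2 → posterior Gamma(14, 21/2)
obs 8: x=6 → posterior Gamma(20, 23/2)
obs 9: x=4 → posterior Gamma(24, 25/2)
obs 10: x=2 → posterior Gamma(26, 27/2)
obs 11: x=4 → posterior Gamma(30, 29/2)

alpha=30, beta=29/2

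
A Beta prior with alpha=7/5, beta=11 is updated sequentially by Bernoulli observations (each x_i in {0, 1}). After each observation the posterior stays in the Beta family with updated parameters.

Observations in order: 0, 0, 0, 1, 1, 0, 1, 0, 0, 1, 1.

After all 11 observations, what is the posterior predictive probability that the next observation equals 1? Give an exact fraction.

obs 1: x=0 → posterior Beta(7/5, 12)
obs 2: x=0 → posterior Beta(7/5, 13)
obs 3: x=0 → posterior Beta(7/5, 14)
obs 4: x=1 → posterior Beta(12/5, 14)
obs 5: x=1 → posterior Beta(17/5, 14)
obs 6: x=0 → posterior Beta(17/5, 15)
obs 7: x=1 → posterior Beta(22/5, 15)
obs 8: x=0 → posterior Beta(22/5, 16)
obs 9: x=0 → posterior Beta(22/5, 17)
obs 10: x=1 → posterior Beta(27/5, 17)
obs 11: x=1 → posterior Beta(32/5, 17)

32/117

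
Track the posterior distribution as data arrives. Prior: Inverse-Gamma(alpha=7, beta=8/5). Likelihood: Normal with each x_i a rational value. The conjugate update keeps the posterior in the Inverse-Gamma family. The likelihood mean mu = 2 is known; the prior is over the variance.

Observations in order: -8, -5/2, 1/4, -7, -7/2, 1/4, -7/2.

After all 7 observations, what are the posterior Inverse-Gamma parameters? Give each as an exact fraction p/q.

alpha=21/2, beta=10843/80

obs 1: x=-8 → posterior Inverse-Gamma(15/2, 258/5)
obs 2: x=-5/2 → posterior Inverse-Gamma(8, 2469/40)
obs 3: x=1/4 → posterior Inverse-Gamma(17/2, 10121/160)
obs 4: x=-7 → posterior Inverse-Gamma(9, 16601/160)
obs 5: x=-7/2 → posterior Inverse-Gamma(19/2, 19021/160)
obs 6: x=1/4 → posterior Inverse-Gamma(10, 9633/80)
obs 7: x=-7/2 → posterior Inverse-Gamma(21/2, 10843/80)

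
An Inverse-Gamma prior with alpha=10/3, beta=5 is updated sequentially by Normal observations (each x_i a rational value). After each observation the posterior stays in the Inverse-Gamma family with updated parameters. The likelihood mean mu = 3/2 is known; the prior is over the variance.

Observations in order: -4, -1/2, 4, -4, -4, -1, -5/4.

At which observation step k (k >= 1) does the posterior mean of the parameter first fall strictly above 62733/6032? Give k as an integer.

k = 5

obs 1: x=-4 → posterior Inverse-Gamma(23/6, 161/8)
obs 2: x=-1/2 → posterior Inverse-Gamma(13/3, 177/8)
obs 3: x=4 → posterior Inverse-Gamma(29/6, 101/4)
obs 4: x=-4 → posterior Inverse-Gamma(16/3, 323/8)
obs 5: x=-4 → posterior Inverse-Gamma(35/6, 111/2)
obs 6: x=-1 → posterior Inverse-Gamma(19/3, 469/8)
obs 7: x=-5/4 → posterior Inverse-Gamma(41/6, 1997/32)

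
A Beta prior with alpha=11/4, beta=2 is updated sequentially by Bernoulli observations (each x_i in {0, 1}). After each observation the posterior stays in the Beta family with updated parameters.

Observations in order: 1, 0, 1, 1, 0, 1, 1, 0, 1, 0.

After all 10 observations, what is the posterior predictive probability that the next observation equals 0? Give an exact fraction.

obs 1: x=1 → posterior Beta(15/4, 2)
obs 2: x=0 → posterior Beta(15/4, 3)
obs 3: x=1 → posterior Beta(19/4, 3)
obs 4: x=1 → posterior Beta(23/4, 3)
obs 5: x=0 → posterior Beta(23/4, 4)
obs 6: x=1 → posterior Beta(27/4, 4)
obs 7: x=1 → posterior Beta(31/4, 4)
obs 8: x=0 → posterior Beta(31/4, 5)
obs 9: x=1 → posterior Beta(35/4, 5)
obs 10: x=0 → posterior Beta(35/4, 6)

24/59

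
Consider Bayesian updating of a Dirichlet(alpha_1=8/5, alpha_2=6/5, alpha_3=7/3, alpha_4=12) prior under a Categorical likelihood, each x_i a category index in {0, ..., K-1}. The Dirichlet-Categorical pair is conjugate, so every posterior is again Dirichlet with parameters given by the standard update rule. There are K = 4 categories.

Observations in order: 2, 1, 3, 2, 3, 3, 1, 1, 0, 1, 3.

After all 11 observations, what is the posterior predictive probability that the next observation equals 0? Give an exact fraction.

39/422

obs 1: x=2 → posterior Dirichlet(8/5, 6/5, 10/3, 12)
obs 2: x=1 → posterior Dirichlet(8/5, 11/5, 10/3, 12)
obs 3: x=3 → posterior Dirichlet(8/5, 11/5, 10/3, 13)
obs 4: x=2 → posterior Dirichlet(8/5, 11/5, 13/3, 13)
obs 5: x=3 → posterior Dirichlet(8/5, 11/5, 13/3, 14)
obs 6: x=3 → posterior Dirichlet(8/5, 11/5, 13/3, 15)
obs 7: x=1 → posterior Dirichlet(8/5, 16/5, 13/3, 15)
obs 8: x=1 → posterior Dirichlet(8/5, 21/5, 13/3, 15)
obs 9: x=0 → posterior Dirichlet(13/5, 21/5, 13/3, 15)
obs 10: x=1 → posterior Dirichlet(13/5, 26/5, 13/3, 15)
obs 11: x=3 → posterior Dirichlet(13/5, 26/5, 13/3, 16)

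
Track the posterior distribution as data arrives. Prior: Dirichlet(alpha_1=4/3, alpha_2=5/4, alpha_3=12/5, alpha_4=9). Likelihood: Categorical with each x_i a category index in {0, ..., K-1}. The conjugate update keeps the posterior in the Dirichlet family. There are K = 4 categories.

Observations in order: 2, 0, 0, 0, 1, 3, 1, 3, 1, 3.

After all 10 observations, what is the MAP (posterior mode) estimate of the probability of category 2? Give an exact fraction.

obs 1: x=2 → posterior Dirichlet(4/3, 5/4, 17/5, 9)
obs 2: x=0 → posterior Dirichlet(7/3, 5/4, 17/5, 9)
obs 3: x=0 → posterior Dirichlet(10/3, 5/4, 17/5, 9)
obs 4: x=0 → posterior Dirichlet(13/3, 5/4, 17/5, 9)
obs 5: x=1 → posterior Dirichlet(13/3, 9/4, 17/5, 9)
obs 6: x=3 → posterior Dirichlet(13/3, 9/4, 17/5, 10)
obs 7: x=1 → posterior Dirichlet(13/3, 13/4, 17/5, 10)
obs 8: x=3 → posterior Dirichlet(13/3, 13/4, 17/5, 11)
obs 9: x=1 → posterior Dirichlet(13/3, 17/4, 17/5, 11)
obs 10: x=3 → posterior Dirichlet(13/3, 17/4, 17/5, 12)

144/1199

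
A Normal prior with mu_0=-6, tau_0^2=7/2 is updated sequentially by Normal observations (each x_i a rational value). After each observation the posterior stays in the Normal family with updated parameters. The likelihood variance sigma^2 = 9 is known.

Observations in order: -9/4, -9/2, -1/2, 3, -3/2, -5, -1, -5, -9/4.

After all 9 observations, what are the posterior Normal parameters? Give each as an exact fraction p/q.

mu_0=-241/81, tau_0^2=7/9

obs 1: x=-9/4 → posterior Normal(-99/20, 63/25)
obs 2: x=-9/2 → posterior Normal(-621/128, 63/32)
obs 3: x=-1/2 → posterior Normal(-635/156, 21/13)
obs 4: x=3 → posterior Normal(-551/184, 63/46)
obs 5: x=-3/2 → posterior Normal(-593/212, 63/53)
obs 6: x=-5 → posterior Normal(-733/240, 21/20)
obs 7: x=-1 → posterior Normal(-761/268, 63/67)
obs 8: x=-5 → posterior Normal(-901/296, 63/74)
obs 9: x=-9/4 → posterior Normal(-241/81, 7/9)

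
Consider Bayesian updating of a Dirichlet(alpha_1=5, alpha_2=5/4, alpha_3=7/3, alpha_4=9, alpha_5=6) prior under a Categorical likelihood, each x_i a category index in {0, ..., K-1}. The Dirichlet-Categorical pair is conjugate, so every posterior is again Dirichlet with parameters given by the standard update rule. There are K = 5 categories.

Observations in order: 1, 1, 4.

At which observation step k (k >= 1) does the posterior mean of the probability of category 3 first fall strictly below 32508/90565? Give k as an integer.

obs 1: x=1 → posterior Dirichlet(5, 9/4, 7/3, 9, 6)
obs 2: x=1 → posterior Dirichlet(5, 13/4, 7/3, 9, 6)
obs 3: x=4 → posterior Dirichlet(5, 13/4, 7/3, 9, 7)

k = 2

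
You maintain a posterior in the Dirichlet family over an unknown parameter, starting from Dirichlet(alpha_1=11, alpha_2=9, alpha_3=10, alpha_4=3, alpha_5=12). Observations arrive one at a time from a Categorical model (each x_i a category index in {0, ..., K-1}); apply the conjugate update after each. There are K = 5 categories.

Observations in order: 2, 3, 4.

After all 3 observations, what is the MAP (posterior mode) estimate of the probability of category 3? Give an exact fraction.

obs 1: x=2 → posterior Dirichlet(11, 9, 11, 3, 12)
obs 2: x=3 → posterior Dirichlet(11, 9, 11, 4, 12)
obs 3: x=4 → posterior Dirichlet(11, 9, 11, 4, 13)

3/43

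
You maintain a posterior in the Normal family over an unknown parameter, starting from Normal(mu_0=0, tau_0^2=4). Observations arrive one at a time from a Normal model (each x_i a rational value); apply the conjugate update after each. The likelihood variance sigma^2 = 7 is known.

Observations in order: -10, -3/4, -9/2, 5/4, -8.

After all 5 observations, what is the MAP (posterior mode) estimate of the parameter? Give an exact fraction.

obs 1: x=-10 → posterior Normal(-40/11, 28/11)
obs 2: x=-3/4 → posterior Normal(-43/15, 28/15)
obs 3: x=-9/2 → posterior Normal(-61/19, 28/19)
obs 4: x=5/4 → posterior Normal(-56/23, 28/23)
obs 5: x=-8 → posterior Normal(-88/27, 28/27)

-88/27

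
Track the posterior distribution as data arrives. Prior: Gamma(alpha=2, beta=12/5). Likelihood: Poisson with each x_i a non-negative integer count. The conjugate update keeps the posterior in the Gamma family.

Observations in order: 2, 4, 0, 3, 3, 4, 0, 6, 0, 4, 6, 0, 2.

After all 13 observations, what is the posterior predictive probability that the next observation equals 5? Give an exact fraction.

21069649675014718668890285391208241419333075328652638786597315345451728784375/365828857506909812624694004283442925067740090273256794495510342500893383983104

obs 1: x=2 → posterior Gamma(4, 17/5)
obs 2: x=4 → posterior Gamma(8, 22/5)
obs 3: x=0 → posterior Gamma(8, 27/5)
obs 4: x=3 → posterior Gamma(11, 32/5)
obs 5: x=3 → posterior Gamma(14, 37/5)
obs 6: x=4 → posterior Gamma(18, 42/5)
obs 7: x=0 → posterior Gamma(18, 47/5)
obs 8: x=6 → posterior Gamma(24, 52/5)
obs 9: x=0 → posterior Gamma(24, 57/5)
obs 10: x=4 → posterior Gamma(28, 62/5)
obs 11: x=6 → posterior Gamma(34, 67/5)
obs 12: x=0 → posterior Gamma(34, 72/5)
obs 13: x=2 → posterior Gamma(36, 77/5)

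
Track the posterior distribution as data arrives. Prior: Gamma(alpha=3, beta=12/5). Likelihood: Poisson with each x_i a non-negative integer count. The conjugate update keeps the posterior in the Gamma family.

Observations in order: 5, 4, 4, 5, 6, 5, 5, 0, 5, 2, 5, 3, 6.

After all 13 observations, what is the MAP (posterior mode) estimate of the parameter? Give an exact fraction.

obs 1: x=5 → posterior Gamma(8, 17/5)
obs 2: x=4 → posterior Gamma(12, 22/5)
obs 3: x=4 → posterior Gamma(16, 27/5)
obs 4: x=5 → posterior Gamma(21, 32/5)
obs 5: x=6 → posterior Gamma(27, 37/5)
obs 6: x=5 → posterior Gamma(32, 42/5)
obs 7: x=5 → posterior Gamma(37, 47/5)
obs 8: x=0 → posterior Gamma(37, 52/5)
obs 9: x=5 → posterior Gamma(42, 57/5)
obs 10: x=2 → posterior Gamma(44, 62/5)
obs 11: x=5 → posterior Gamma(49, 67/5)
obs 12: x=3 → posterior Gamma(52, 72/5)
obs 13: x=6 → posterior Gamma(58, 77/5)

285/77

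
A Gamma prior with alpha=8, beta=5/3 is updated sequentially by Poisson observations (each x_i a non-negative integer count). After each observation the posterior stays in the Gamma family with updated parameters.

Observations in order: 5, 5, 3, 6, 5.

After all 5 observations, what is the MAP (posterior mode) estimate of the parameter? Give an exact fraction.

obs 1: x=5 → posterior Gamma(13, 8/3)
obs 2: x=5 → posterior Gamma(18, 11/3)
obs 3: x=3 → posterior Gamma(21, 14/3)
obs 4: x=6 → posterior Gamma(27, 17/3)
obs 5: x=5 → posterior Gamma(32, 20/3)

93/20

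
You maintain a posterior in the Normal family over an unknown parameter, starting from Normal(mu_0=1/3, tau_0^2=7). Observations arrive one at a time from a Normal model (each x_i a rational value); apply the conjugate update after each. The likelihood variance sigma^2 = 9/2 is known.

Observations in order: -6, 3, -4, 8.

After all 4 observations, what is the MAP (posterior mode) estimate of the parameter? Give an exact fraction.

17/65

obs 1: x=-6 → posterior Normal(-81/23, 63/23)
obs 2: x=3 → posterior Normal(-39/37, 63/37)
obs 3: x=-4 → posterior Normal(-95/51, 21/17)
obs 4: x=8 → posterior Normal(17/65, 63/65)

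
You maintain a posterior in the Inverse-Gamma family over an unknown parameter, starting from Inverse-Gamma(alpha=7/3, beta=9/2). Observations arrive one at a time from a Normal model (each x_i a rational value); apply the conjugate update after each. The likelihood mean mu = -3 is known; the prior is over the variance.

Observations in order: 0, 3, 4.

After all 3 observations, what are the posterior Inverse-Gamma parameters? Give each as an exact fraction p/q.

alpha=23/6, beta=103/2

obs 1: x=0 → posterior Inverse-Gamma(17/6, 9)
obs 2: x=3 → posterior Inverse-Gamma(10/3, 27)
obs 3: x=4 → posterior Inverse-Gamma(23/6, 103/2)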